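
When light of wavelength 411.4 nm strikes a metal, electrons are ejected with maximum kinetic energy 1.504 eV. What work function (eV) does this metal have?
1.51 eV

From Einstein's photoelectric equation: KE_max = hf - φ = hc/λ - φ

Rearranging for φ:
φ = hc/λ - KE_max

Calculate photon energy:
E_photon = hc/λ = 3.0137 eV

Therefore:
φ = 3.0137 - 1.504 = 1.51 eV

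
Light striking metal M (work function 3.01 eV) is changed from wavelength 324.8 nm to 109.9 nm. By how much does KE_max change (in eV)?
7.4643 eV

Using Einstein's equation: KE_max = hc/λ - φ

For λ₁ = 324.8 nm:
KE₁ = hc/λ₁ - φ = 3.8172 - 3.01 = 0.8072 eV

For λ₂ = 109.9 nm:
KE₂ = hc/λ₂ - φ = 11.2815 - 3.01 = 8.2715 eV

Change in KE:
ΔKE = KE₂ - KE₁ = 8.2715 - 0.8072 = 7.4643 eV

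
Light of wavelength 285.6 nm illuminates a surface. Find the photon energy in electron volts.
4.3412 eV

Using E = hf = hc/λ:

E = hc/λ = (6.626×10⁻³⁴ J·s)(3×10⁸ m/s) / (285.6×10⁻⁹ m)
E = 4.3412 eV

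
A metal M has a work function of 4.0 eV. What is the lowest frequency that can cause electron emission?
9.6720e+14 Hz

The threshold frequency is when the photon energy equals the work function:
hf₀ = φ

Solving for f₀:
f₀ = φ/h = (4.0 eV × 1.602×10⁻¹⁹ J/eV) / (6.626×10⁻³⁴ J·s)
f₀ = 9.6720e+14 Hz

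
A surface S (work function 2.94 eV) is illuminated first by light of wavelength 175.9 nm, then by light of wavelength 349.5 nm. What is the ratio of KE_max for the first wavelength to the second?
6.7634

Using Einstein's equation: KE_max = hc/λ - φ

For λ₁ = 175.9 nm:
E₁ = hc/λ₁ = 7.0486 eV
KE₁ = E₁ - φ = 7.0486 - 2.94 = 4.1086 eV

For λ₂ = 349.5 nm:
E₂ = hc/λ₂ = 3.5475 eV
KE₂ = E₂ - φ = 3.5475 - 2.94 = 0.6075 eV

Ratio: KE₁/KE₂ = 4.1086/0.6075 = 6.7634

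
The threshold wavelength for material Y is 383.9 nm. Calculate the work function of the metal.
3.23 eV

At the threshold wavelength, photon energy equals work function:
φ = hc/λ₀

Calculating:
φ = (6.626×10⁻³⁴ J·s)(3×10⁸ m/s) / (383.9×10⁻⁹ m)
φ = 3.23 eV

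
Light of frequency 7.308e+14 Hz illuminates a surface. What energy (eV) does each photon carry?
3.0223 eV

Using E = hf:

E = hf = (6.626×10⁻³⁴ J·s)(7.308e+14 Hz)
E = 3.0223 eV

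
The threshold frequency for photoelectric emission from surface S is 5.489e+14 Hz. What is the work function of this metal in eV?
2.27 eV

At the threshold frequency, photon energy equals work function:
φ = hf₀

Calculating:
φ = (6.626×10⁻³⁴ J·s)(5.489e+14 Hz)
φ = 2.27 eV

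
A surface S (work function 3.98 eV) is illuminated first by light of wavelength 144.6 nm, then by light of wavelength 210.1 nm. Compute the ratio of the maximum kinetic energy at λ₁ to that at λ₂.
2.3914

Using Einstein's equation: KE_max = hc/λ - φ

For λ₁ = 144.6 nm:
E₁ = hc/λ₁ = 8.5743 eV
KE₁ = E₁ - φ = 8.5743 - 3.98 = 4.5943 eV

For λ₂ = 210.1 nm:
E₂ = hc/λ₂ = 5.9012 eV
KE₂ = E₂ - φ = 5.9012 - 3.98 = 1.9212 eV

Ratio: KE₁/KE₂ = 4.5943/1.9212 = 2.3914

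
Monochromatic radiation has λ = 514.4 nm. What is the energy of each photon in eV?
2.4103 eV

Using E = hf = hc/λ:

E = hc/λ = (6.626×10⁻³⁴ J·s)(3×10⁸ m/s) / (514.4×10⁻⁹ m)
E = 2.4103 eV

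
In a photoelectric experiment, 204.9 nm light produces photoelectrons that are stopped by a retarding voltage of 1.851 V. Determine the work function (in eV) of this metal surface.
4.20 eV

The stopping potential gives the maximum kinetic energy: KE_max = eV_s = 1.851 eV

From Einstein's photoelectric equation: KE_max = hc/λ - φ
Rearranging: φ = hc/λ - KE_max

Calculate photon energy:
E_photon = hc/λ = (6.626×10⁻³⁴ J·s)(3×10⁸ m/s) / (204.9×10⁻⁹ m) = 6.0510 eV

Therefore:
φ = 6.0510 - 1.851 = 4.20 eV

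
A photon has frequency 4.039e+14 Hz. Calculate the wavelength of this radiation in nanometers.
742.24 nm

Using the wave equation: c = fλ

Solving for wavelength:
λ = c/f = (3×10⁸ m/s) / (4.039e+14 Hz)
λ = 742.24 nm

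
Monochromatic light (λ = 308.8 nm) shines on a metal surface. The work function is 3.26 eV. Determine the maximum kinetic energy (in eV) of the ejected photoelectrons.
0.7550 eV

Using Einstein's photoelectric equation: KE_max = hf - φ = hc/λ - φ

First, calculate the photon energy:
E_photon = hc/λ = (6.626×10⁻³⁴ J·s)(3×10⁸ m/s) / (308.8×10⁻⁹ m)
E_photon = 4.0150 eV

Then, the maximum kinetic energy:
KE_max = E_photon - φ = 4.0150 eV - 3.26 eV = 0.7550 eV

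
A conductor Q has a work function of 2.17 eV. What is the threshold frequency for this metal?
5.2470e+14 Hz

The threshold frequency is when the photon energy equals the work function:
hf₀ = φ

Solving for f₀:
f₀ = φ/h = (2.17 eV × 1.602×10⁻¹⁹ J/eV) / (6.626×10⁻³⁴ J·s)
f₀ = 5.2470e+14 Hz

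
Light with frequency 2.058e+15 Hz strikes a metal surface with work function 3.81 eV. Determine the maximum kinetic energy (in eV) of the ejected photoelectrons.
4.7012 eV

Using Einstein's photoelectric equation: KE_max = hf - φ

First, calculate the photon energy:
E_photon = hf = (6.626×10⁻³⁴ J·s)(2.058e+15 Hz)
E_photon = 8.5112 eV

Then, the maximum kinetic energy:
KE_max = E_photon - φ = 8.5112 eV - 3.81 eV = 4.7012 eV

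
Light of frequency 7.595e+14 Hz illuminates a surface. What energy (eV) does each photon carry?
3.1410 eV

Using E = hf:

E = hf = (6.626×10⁻³⁴ J·s)(7.595e+14 Hz)
E = 3.1410 eV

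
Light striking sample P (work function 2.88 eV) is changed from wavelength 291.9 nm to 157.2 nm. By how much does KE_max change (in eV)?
3.6395 eV

Using Einstein's equation: KE_max = hc/λ - φ

For λ₁ = 291.9 nm:
KE₁ = hc/λ₁ - φ = 4.2475 - 2.88 = 1.3675 eV

For λ₂ = 157.2 nm:
KE₂ = hc/λ₂ - φ = 7.8870 - 2.88 = 5.0070 eV

Change in KE:
ΔKE = KE₂ - KE₁ = 5.0070 - 1.3675 = 3.6395 eV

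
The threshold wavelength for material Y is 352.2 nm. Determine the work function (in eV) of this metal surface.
3.52 eV

At the threshold wavelength, photon energy equals work function:
φ = hc/λ₀

Calculating:
φ = (6.626×10⁻³⁴ J·s)(3×10⁸ m/s) / (352.2×10⁻⁹ m)
φ = 3.52 eV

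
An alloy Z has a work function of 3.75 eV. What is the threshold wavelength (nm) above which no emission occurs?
330.62 nm

The threshold wavelength is when the photon energy equals the work function:
hc/λ₀ = φ

Solving for λ₀:
λ₀ = hc/φ = (6.626×10⁻³⁴ J·s)(3×10⁸ m/s) / (3.75 eV × 1.602×10⁻¹⁹ J/eV)
λ₀ = 330.62 nm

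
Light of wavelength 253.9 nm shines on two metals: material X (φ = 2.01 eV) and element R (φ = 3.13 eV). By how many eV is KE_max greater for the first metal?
1.1200 eV

Using KE_max = hc/λ - φ for each metal:

Photon energy: E = hc/λ = 4.8832 eV

For material X (φ₁ = 2.01 eV):
KE₁ = E - φ₁ = 4.8832 - 2.01 = 2.8732 eV

For element R (φ₂ = 3.13 eV):
KE₂ = E - φ₂ = 4.8832 - 3.13 = 1.7532 eV

Difference:
ΔKE = KE₁ - KE₂ = 2.8732 - 1.7532 = 1.1200 eV

Note: The difference equals the difference in work functions: 3.13 - 2.01 = 1.12 eV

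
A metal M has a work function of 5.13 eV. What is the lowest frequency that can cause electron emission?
1.2404e+15 Hz

The threshold frequency is when the photon energy equals the work function:
hf₀ = φ

Solving for f₀:
f₀ = φ/h = (5.13 eV × 1.602×10⁻¹⁹ J/eV) / (6.626×10⁻³⁴ J·s)
f₀ = 1.2404e+15 Hz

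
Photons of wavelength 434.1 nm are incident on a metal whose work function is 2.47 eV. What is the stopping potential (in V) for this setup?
0.3861 V

The stopping potential V_s satisfies: eV_s = KE_max

First, find KE_max using Einstein's equation:
E_photon = hc/λ = 2.8561 eV
KE_max = E_photon - φ = 2.8561 - 2.47 = 0.3861 eV

Since eV_s = KE_max:
V_s = KE_max/e = 0.3861 V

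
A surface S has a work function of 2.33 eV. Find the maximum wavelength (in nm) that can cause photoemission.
532.12 nm

The threshold wavelength is when the photon energy equals the work function:
hc/λ₀ = φ

Solving for λ₀:
λ₀ = hc/φ = (6.626×10⁻³⁴ J·s)(3×10⁸ m/s) / (2.33 eV × 1.602×10⁻¹⁹ J/eV)
λ₀ = 532.12 nm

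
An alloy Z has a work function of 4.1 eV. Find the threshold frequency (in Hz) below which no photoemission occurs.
9.9138e+14 Hz

The threshold frequency is when the photon energy equals the work function:
hf₀ = φ

Solving for f₀:
f₀ = φ/h = (4.1 eV × 1.602×10⁻¹⁹ J/eV) / (6.626×10⁻³⁴ J·s)
f₀ = 9.9138e+14 Hz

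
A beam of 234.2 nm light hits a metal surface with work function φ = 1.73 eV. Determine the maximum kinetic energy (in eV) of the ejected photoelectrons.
3.5639 eV

Using Einstein's photoelectric equation: KE_max = hf - φ = hc/λ - φ

First, calculate the photon energy:
E_photon = hc/λ = (6.626×10⁻³⁴ J·s)(3×10⁸ m/s) / (234.2×10⁻⁹ m)
E_photon = 5.2939 eV

Then, the maximum kinetic energy:
KE_max = E_photon - φ = 5.2939 eV - 1.73 eV = 3.5639 eV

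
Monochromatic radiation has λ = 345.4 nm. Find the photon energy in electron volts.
3.5896 eV

Using E = hf = hc/λ:

E = hc/λ = (6.626×10⁻³⁴ J·s)(3×10⁸ m/s) / (345.4×10⁻⁹ m)
E = 3.5896 eV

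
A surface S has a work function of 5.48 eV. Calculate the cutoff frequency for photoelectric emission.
1.3251e+15 Hz

The threshold frequency is when the photon energy equals the work function:
hf₀ = φ

Solving for f₀:
f₀ = φ/h = (5.48 eV × 1.602×10⁻¹⁹ J/eV) / (6.626×10⁻³⁴ J·s)
f₀ = 1.3251e+15 Hz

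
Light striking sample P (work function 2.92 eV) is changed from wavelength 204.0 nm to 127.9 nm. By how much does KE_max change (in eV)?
3.6162 eV

Using Einstein's equation: KE_max = hc/λ - φ

For λ₁ = 204.0 nm:
KE₁ = hc/λ₁ - φ = 6.0777 - 2.92 = 3.1577 eV

For λ₂ = 127.9 nm:
KE₂ = hc/λ₂ - φ = 9.6938 - 2.92 = 6.7738 eV

Change in KE:
ΔKE = KE₂ - KE₁ = 6.7738 - 3.1577 = 3.6162 eV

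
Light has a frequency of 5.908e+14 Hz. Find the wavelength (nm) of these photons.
507.43 nm

Using the wave equation: c = fλ

Solving for wavelength:
λ = c/f = (3×10⁸ m/s) / (5.908e+14 Hz)
λ = 507.43 nm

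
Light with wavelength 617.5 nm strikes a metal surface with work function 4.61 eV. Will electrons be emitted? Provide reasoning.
No

For photoemission, the photon energy must exceed the work function.

Photon energy: E = hc/λ = 2.0078 eV
Work function: φ = 4.61 eV

Since E_photon (2.0078 eV) < φ (4.61 eV), photoemission will NOT occur.
The threshold wavelength is λ₀ = hc/φ = 268.9 nm.
Since 617.5 nm > 268.9 nm, the photons lack sufficient energy.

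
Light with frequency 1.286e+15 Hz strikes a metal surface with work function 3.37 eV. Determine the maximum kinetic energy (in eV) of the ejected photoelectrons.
1.9485 eV

Using Einstein's photoelectric equation: KE_max = hf - φ

First, calculate the photon energy:
E_photon = hf = (6.626×10⁻³⁴ J·s)(1.286e+15 Hz)
E_photon = 5.3185 eV

Then, the maximum kinetic energy:
KE_max = E_photon - φ = 5.3185 eV - 3.37 eV = 1.9485 eV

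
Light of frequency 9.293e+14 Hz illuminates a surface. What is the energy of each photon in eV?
3.8433 eV

Using E = hf:

E = hf = (6.626×10⁻³⁴ J·s)(9.293e+14 Hz)
E = 3.8433 eV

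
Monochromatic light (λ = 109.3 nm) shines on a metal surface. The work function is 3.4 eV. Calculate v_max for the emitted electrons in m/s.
1.6716e+06 m/s

First, find the maximum kinetic energy:
E_photon = hc/λ = 11.3435 eV
KE_max = E_photon - φ = 11.3435 - 3.4 = 7.9435 eV

Convert to Joules: KE_max = 7.9435 × 1.602×10⁻¹⁹ J = 1.2727e-18 J

Then use KE = ½mv² to find velocity:
v = √(2·KE/m) = √(2 × 1.2727e-18 J / 9.109e-31 kg)
v = 1.6716e+06 m/s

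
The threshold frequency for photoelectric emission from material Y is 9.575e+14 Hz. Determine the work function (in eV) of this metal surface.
3.96 eV

At the threshold frequency, photon energy equals work function:
φ = hf₀

Calculating:
φ = (6.626×10⁻³⁴ J·s)(9.575e+14 Hz)
φ = 3.96 eV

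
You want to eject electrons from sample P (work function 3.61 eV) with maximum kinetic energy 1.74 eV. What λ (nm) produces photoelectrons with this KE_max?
231.75 nm

From Einstein's equation: KE_max = hc/λ - φ

Rearranging for λ:
hc/λ = KE_max + φ
λ = hc/(KE_max + φ)

Required photon energy:
E_photon = KE_max + φ = 1.74 + 3.61 = 5.35 eV

Required wavelength:
λ = hc/E_photon = (6.626×10⁻³⁴)(3×10⁸) / (5.35 × 1.602×10⁻¹⁹)
λ = 231.75 nm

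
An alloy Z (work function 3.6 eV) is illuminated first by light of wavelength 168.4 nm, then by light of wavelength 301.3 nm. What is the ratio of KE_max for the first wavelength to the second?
7.3061

Using Einstein's equation: KE_max = hc/λ - φ

For λ₁ = 168.4 nm:
E₁ = hc/λ₁ = 7.3625 eV
KE₁ = E₁ - φ = 7.3625 - 3.6 = 3.7625 eV

For λ₂ = 301.3 nm:
E₂ = hc/λ₂ = 4.1150 eV
KE₂ = E₂ - φ = 4.1150 - 3.6 = 0.5150 eV

Ratio: KE₁/KE₂ = 3.7625/0.5150 = 7.3061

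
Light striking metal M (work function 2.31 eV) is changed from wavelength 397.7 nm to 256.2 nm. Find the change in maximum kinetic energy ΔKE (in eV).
1.7218 eV

Using Einstein's equation: KE_max = hc/λ - φ

For λ₁ = 397.7 nm:
KE₁ = hc/λ₁ - φ = 3.1175 - 2.31 = 0.8075 eV

For λ₂ = 256.2 nm:
KE₂ = hc/λ₂ - φ = 4.8394 - 2.31 = 2.5294 eV

Change in KE:
ΔKE = KE₂ - KE₁ = 2.5294 - 0.8075 = 1.7218 eV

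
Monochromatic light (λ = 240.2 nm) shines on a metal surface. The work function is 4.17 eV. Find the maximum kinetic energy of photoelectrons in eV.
0.9917 eV

Using Einstein's photoelectric equation: KE_max = hf - φ = hc/λ - φ

First, calculate the photon energy:
E_photon = hc/λ = (6.626×10⁻³⁴ J·s)(3×10⁸ m/s) / (240.2×10⁻⁹ m)
E_photon = 5.1617 eV

Then, the maximum kinetic energy:
KE_max = E_photon - φ = 5.1617 eV - 4.17 eV = 0.9917 eV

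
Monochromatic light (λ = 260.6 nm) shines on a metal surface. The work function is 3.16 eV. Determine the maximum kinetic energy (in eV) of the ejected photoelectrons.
1.5976 eV

Using Einstein's photoelectric equation: KE_max = hf - φ = hc/λ - φ

First, calculate the photon energy:
E_photon = hc/λ = (6.626×10⁻³⁴ J·s)(3×10⁸ m/s) / (260.6×10⁻⁹ m)
E_photon = 4.7576 eV

Then, the maximum kinetic energy:
KE_max = E_photon - φ = 4.7576 eV - 3.16 eV = 1.5976 eV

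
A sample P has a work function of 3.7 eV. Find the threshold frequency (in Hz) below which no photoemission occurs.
8.9466e+14 Hz

The threshold frequency is when the photon energy equals the work function:
hf₀ = φ

Solving for f₀:
f₀ = φ/h = (3.7 eV × 1.602×10⁻¹⁹ J/eV) / (6.626×10⁻³⁴ J·s)
f₀ = 8.9466e+14 Hz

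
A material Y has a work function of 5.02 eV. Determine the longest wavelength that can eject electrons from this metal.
246.98 nm

The threshold wavelength is when the photon energy equals the work function:
hc/λ₀ = φ

Solving for λ₀:
λ₀ = hc/φ = (6.626×10⁻³⁴ J·s)(3×10⁸ m/s) / (5.02 eV × 1.602×10⁻¹⁹ J/eV)
λ₀ = 246.98 nm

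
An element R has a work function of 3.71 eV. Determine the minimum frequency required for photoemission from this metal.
8.9707e+14 Hz

The threshold frequency is when the photon energy equals the work function:
hf₀ = φ

Solving for f₀:
f₀ = φ/h = (3.71 eV × 1.602×10⁻¹⁹ J/eV) / (6.626×10⁻³⁴ J·s)
f₀ = 8.9707e+14 Hz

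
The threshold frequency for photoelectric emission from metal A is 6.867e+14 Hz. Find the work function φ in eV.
2.84 eV

At the threshold frequency, photon energy equals work function:
φ = hf₀

Calculating:
φ = (6.626×10⁻³⁴ J·s)(6.867e+14 Hz)
φ = 2.84 eV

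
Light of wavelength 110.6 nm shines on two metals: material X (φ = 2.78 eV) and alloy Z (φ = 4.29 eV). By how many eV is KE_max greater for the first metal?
1.5100 eV

Using KE_max = hc/λ - φ for each metal:

Photon energy: E = hc/λ = 11.2101 eV

For material X (φ₁ = 2.78 eV):
KE₁ = E - φ₁ = 11.2101 - 2.78 = 8.4301 eV

For alloy Z (φ₂ = 4.29 eV):
KE₂ = E - φ₂ = 11.2101 - 4.29 = 6.9201 eV

Difference:
ΔKE = KE₁ - KE₂ = 8.4301 - 6.9201 = 1.5100 eV

Note: The difference equals the difference in work functions: 4.29 - 2.78 = 1.51 eV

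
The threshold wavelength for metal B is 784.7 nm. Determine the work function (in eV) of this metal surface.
1.58 eV

At the threshold wavelength, photon energy equals work function:
φ = hc/λ₀

Calculating:
φ = (6.626×10⁻³⁴ J·s)(3×10⁸ m/s) / (784.7×10⁻⁹ m)
φ = 1.58 eV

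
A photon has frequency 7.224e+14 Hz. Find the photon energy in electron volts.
2.9876 eV

Using E = hf:

E = hf = (6.626×10⁻³⁴ J·s)(7.224e+14 Hz)
E = 2.9876 eV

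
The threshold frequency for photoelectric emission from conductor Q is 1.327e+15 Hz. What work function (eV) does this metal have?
5.49 eV

At the threshold frequency, photon energy equals work function:
φ = hf₀

Calculating:
φ = (6.626×10⁻³⁴ J·s)(1.327e+15 Hz)
φ = 5.49 eV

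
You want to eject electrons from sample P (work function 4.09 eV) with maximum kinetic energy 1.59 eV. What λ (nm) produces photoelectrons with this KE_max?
218.28 nm

From Einstein's equation: KE_max = hc/λ - φ

Rearranging for λ:
hc/λ = KE_max + φ
λ = hc/(KE_max + φ)

Required photon energy:
E_photon = KE_max + φ = 1.59 + 4.09 = 5.68 eV

Required wavelength:
λ = hc/E_photon = (6.626×10⁻³⁴)(3×10⁸) / (5.68 × 1.602×10⁻¹⁹)
λ = 218.28 nm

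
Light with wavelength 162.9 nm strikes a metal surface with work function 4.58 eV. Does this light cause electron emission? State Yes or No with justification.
Yes

For photoemission, the photon energy must exceed the work function.

Photon energy: E = hc/λ = 7.6111 eV
Work function: φ = 4.58 eV

Since E_photon (7.6111 eV) > φ (4.58 eV), photoemission WILL occur.
The threshold wavelength is λ₀ = hc/φ = 270.7 nm.
Since 162.9 nm < 270.7 nm, the light has sufficient energy.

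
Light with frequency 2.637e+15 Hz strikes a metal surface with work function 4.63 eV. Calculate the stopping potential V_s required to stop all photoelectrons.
6.2758 V

The stopping potential V_s satisfies: eV_s = KE_max

First, find KE_max using Einstein's equation:
E_photon = hf = (6.626×10⁻³⁴ J·s)(2.637e+15 Hz) = 10.9058 eV
KE_max = E_photon - φ = 10.9058 - 4.63 = 6.2758 eV

Since eV_s = KE_max:
V_s = KE_max/e = 6.2758 V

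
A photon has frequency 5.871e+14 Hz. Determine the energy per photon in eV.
2.4281 eV

Using E = hf:

E = hf = (6.626×10⁻³⁴ J·s)(5.871e+14 Hz)
E = 2.4281 eV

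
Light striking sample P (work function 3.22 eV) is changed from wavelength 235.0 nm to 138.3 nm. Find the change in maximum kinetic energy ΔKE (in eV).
3.6890 eV

Using Einstein's equation: KE_max = hc/λ - φ

For λ₁ = 235.0 nm:
KE₁ = hc/λ₁ - φ = 5.2759 - 3.22 = 2.0559 eV

For λ₂ = 138.3 nm:
KE₂ = hc/λ₂ - φ = 8.9649 - 3.22 = 5.7449 eV

Change in KE:
ΔKE = KE₂ - KE₁ = 5.7449 - 2.0559 = 3.6890 eV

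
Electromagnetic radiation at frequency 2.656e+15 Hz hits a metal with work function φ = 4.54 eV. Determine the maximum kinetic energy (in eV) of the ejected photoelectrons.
6.4443 eV

Using Einstein's photoelectric equation: KE_max = hf - φ

First, calculate the photon energy:
E_photon = hf = (6.626×10⁻³⁴ J·s)(2.656e+15 Hz)
E_photon = 10.9843 eV

Then, the maximum kinetic energy:
KE_max = E_photon - φ = 10.9843 eV - 4.54 eV = 6.4443 eV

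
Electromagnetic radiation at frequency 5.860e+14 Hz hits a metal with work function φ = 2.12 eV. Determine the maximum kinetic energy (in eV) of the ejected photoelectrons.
0.3035 eV

Using Einstein's photoelectric equation: KE_max = hf - φ

First, calculate the photon energy:
E_photon = hf = (6.626×10⁻³⁴ J·s)(5.860e+14 Hz)
E_photon = 2.4235 eV

Then, the maximum kinetic energy:
KE_max = E_photon - φ = 2.4235 eV - 2.12 eV = 0.3035 eV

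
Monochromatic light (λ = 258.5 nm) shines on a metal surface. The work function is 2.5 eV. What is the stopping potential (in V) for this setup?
2.2963 V

The stopping potential V_s satisfies: eV_s = KE_max

First, find KE_max using Einstein's equation:
E_photon = hc/λ = 4.7963 eV
KE_max = E_photon - φ = 4.7963 - 2.5 = 2.2963 eV

Since eV_s = KE_max:
V_s = KE_max/e = 2.2963 V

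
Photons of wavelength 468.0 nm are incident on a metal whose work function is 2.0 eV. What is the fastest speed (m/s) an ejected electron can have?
4.7789e+05 m/s

First, find the maximum kinetic energy:
E_photon = hc/λ = 2.6492 eV
KE_max = E_photon - φ = 2.6492 - 2.0 = 0.6492 eV

Convert to Joules: KE_max = 0.6492 × 1.602×10⁻¹⁹ J = 1.0402e-19 J

Then use KE = ½mv² to find velocity:
v = √(2·KE/m) = √(2 × 1.0402e-19 J / 9.109e-31 kg)
v = 4.7789e+05 m/s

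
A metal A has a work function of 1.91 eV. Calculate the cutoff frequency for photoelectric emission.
4.6184e+14 Hz

The threshold frequency is when the photon energy equals the work function:
hf₀ = φ

Solving for f₀:
f₀ = φ/h = (1.91 eV × 1.602×10⁻¹⁹ J/eV) / (6.626×10⁻³⁴ J·s)
f₀ = 4.6184e+14 Hz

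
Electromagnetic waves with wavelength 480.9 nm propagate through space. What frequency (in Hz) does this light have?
6.2340e+14 Hz

Using the wave equation: c = fλ

Solving for frequency:
f = c/λ = (3×10⁸ m/s) / (480.9×10⁻⁹ m)
f = 6.2340e+14 Hz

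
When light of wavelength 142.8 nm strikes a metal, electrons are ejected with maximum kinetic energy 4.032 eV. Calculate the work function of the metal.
4.65 eV

From Einstein's photoelectric equation: KE_max = hf - φ = hc/λ - φ

Rearranging for φ:
φ = hc/λ - KE_max

Calculate photon energy:
E_photon = hc/λ = 8.6824 eV

Therefore:
φ = 8.6824 - 4.032 = 4.65 eV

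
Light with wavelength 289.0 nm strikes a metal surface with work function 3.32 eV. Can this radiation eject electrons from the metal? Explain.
Yes

For photoemission, the photon energy must exceed the work function.

Photon energy: E = hc/λ = 4.2901 eV
Work function: φ = 3.32 eV

Since E_photon (4.2901 eV) > φ (3.32 eV), photoemission WILL occur.
The threshold wavelength is λ₀ = hc/φ = 373.4 nm.
Since 289.0 nm < 373.4 nm, the light has sufficient energy.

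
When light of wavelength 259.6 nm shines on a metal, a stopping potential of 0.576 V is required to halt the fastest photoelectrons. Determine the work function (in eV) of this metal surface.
4.20 eV

The stopping potential gives the maximum kinetic energy: KE_max = eV_s = 0.576 eV

From Einstein's photoelectric equation: KE_max = hc/λ - φ
Rearranging: φ = hc/λ - KE_max

Calculate photon energy:
E_photon = hc/λ = (6.626×10⁻³⁴ J·s)(3×10⁸ m/s) / (259.6×10⁻⁹ m) = 4.7760 eV

Therefore:
φ = 4.7760 - 0.576 = 4.20 eV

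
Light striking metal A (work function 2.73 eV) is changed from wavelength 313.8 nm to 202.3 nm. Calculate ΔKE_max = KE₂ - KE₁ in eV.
2.1777 eV

Using Einstein's equation: KE_max = hc/λ - φ

For λ₁ = 313.8 nm:
KE₁ = hc/λ₁ - φ = 3.9511 - 2.73 = 1.2211 eV

For λ₂ = 202.3 nm:
KE₂ = hc/λ₂ - φ = 6.1287 - 2.73 = 3.3987 eV

Change in KE:
ΔKE = KE₂ - KE₁ = 3.3987 - 1.2211 = 2.1777 eV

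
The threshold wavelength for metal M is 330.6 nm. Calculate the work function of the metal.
3.75 eV

At the threshold wavelength, photon energy equals work function:
φ = hc/λ₀

Calculating:
φ = (6.626×10⁻³⁴ J·s)(3×10⁸ m/s) / (330.6×10⁻⁹ m)
φ = 3.75 eV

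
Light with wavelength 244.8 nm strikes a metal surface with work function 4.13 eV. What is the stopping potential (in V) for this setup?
0.9347 V

The stopping potential V_s satisfies: eV_s = KE_max

First, find KE_max using Einstein's equation:
E_photon = hc/λ = 5.0647 eV
KE_max = E_photon - φ = 5.0647 - 4.13 = 0.9347 eV

Since eV_s = KE_max:
V_s = KE_max/e = 0.9347 V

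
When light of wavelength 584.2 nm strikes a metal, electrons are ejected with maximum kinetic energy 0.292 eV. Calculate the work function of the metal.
1.83 eV

From Einstein's photoelectric equation: KE_max = hf - φ = hc/λ - φ

Rearranging for φ:
φ = hc/λ - KE_max

Calculate photon energy:
E_photon = hc/λ = 2.1223 eV

Therefore:
φ = 2.1223 - 0.292 = 1.83 eV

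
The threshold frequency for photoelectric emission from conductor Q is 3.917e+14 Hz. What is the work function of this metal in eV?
1.62 eV

At the threshold frequency, photon energy equals work function:
φ = hf₀

Calculating:
φ = (6.626×10⁻³⁴ J·s)(3.917e+14 Hz)
φ = 1.62 eV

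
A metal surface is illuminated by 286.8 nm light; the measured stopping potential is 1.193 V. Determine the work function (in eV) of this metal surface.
3.13 eV

The stopping potential gives the maximum kinetic energy: KE_max = eV_s = 1.193 eV

From Einstein's photoelectric equation: KE_max = hc/λ - φ
Rearranging: φ = hc/λ - KE_max

Calculate photon energy:
E_photon = hc/λ = (6.626×10⁻³⁴ J·s)(3×10⁸ m/s) / (286.8×10⁻⁹ m) = 4.3230 eV

Therefore:
φ = 4.3230 - 1.193 = 3.13 eV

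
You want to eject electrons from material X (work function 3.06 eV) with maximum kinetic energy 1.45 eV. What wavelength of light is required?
274.91 nm

From Einstein's equation: KE_max = hc/λ - φ

Rearranging for λ:
hc/λ = KE_max + φ
λ = hc/(KE_max + φ)

Required photon energy:
E_photon = KE_max + φ = 1.45 + 3.06 = 4.51 eV

Required wavelength:
λ = hc/E_photon = (6.626×10⁻³⁴)(3×10⁸) / (4.51 × 1.602×10⁻¹⁹)
λ = 274.91 nm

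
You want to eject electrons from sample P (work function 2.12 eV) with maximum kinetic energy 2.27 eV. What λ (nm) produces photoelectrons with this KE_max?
282.42 nm

From Einstein's equation: KE_max = hc/λ - φ

Rearranging for λ:
hc/λ = KE_max + φ
λ = hc/(KE_max + φ)

Required photon energy:
E_photon = KE_max + φ = 2.27 + 2.12 = 4.39 eV

Required wavelength:
λ = hc/E_photon = (6.626×10⁻³⁴)(3×10⁸) / (4.39 × 1.602×10⁻¹⁹)
λ = 282.42 nm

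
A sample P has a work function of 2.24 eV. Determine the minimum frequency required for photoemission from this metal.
5.4163e+14 Hz

The threshold frequency is when the photon energy equals the work function:
hf₀ = φ

Solving for f₀:
f₀ = φ/h = (2.24 eV × 1.602×10⁻¹⁹ J/eV) / (6.626×10⁻³⁴ J·s)
f₀ = 5.4163e+14 Hz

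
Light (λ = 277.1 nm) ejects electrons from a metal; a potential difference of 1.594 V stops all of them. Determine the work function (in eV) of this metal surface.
2.88 eV

The stopping potential gives the maximum kinetic energy: KE_max = eV_s = 1.594 eV

From Einstein's photoelectric equation: KE_max = hc/λ - φ
Rearranging: φ = hc/λ - KE_max

Calculate photon energy:
E_photon = hc/λ = (6.626×10⁻³⁴ J·s)(3×10⁸ m/s) / (277.1×10⁻⁹ m) = 4.4743 eV

Therefore:
φ = 4.4743 - 1.594 = 2.88 eV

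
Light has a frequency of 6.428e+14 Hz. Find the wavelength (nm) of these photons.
466.39 nm

Using the wave equation: c = fλ

Solving for wavelength:
λ = c/f = (3×10⁸ m/s) / (6.428e+14 Hz)
λ = 466.39 nm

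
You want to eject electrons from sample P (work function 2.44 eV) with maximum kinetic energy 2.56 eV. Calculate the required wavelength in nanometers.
247.97 nm

From Einstein's equation: KE_max = hc/λ - φ

Rearranging for λ:
hc/λ = KE_max + φ
λ = hc/(KE_max + φ)

Required photon energy:
E_photon = KE_max + φ = 2.56 + 2.44 = 5.00 eV

Required wavelength:
λ = hc/E_photon = (6.626×10⁻³⁴)(3×10⁸) / (5.00 × 1.602×10⁻¹⁹)
λ = 247.97 nm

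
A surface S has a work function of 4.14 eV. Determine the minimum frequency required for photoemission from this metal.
1.0010e+15 Hz

The threshold frequency is when the photon energy equals the work function:
hf₀ = φ

Solving for f₀:
f₀ = φ/h = (4.14 eV × 1.602×10⁻¹⁹ J/eV) / (6.626×10⁻³⁴ J·s)
f₀ = 1.0010e+15 Hz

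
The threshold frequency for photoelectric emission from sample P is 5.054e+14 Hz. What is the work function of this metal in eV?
2.09 eV

At the threshold frequency, photon energy equals work function:
φ = hf₀

Calculating:
φ = (6.626×10⁻³⁴ J·s)(5.054e+14 Hz)
φ = 2.09 eV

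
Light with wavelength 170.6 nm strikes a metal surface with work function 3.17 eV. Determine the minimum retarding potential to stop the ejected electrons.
4.0975 V

The stopping potential V_s satisfies: eV_s = KE_max

First, find KE_max using Einstein's equation:
E_photon = hc/λ = 7.2675 eV
KE_max = E_photon - φ = 7.2675 - 3.17 = 4.0975 eV

Since eV_s = KE_max:
V_s = KE_max/e = 4.0975 V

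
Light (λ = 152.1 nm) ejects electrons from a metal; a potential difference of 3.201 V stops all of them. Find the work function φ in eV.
4.95 eV

The stopping potential gives the maximum kinetic energy: KE_max = eV_s = 3.201 eV

From Einstein's photoelectric equation: KE_max = hc/λ - φ
Rearranging: φ = hc/λ - KE_max

Calculate photon energy:
E_photon = hc/λ = (6.626×10⁻³⁴ J·s)(3×10⁸ m/s) / (152.1×10⁻⁹ m) = 8.1515 eV

Therefore:
φ = 8.1515 - 3.201 = 4.95 eV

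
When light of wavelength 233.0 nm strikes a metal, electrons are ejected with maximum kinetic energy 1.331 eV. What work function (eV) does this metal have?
3.99 eV

From Einstein's photoelectric equation: KE_max = hf - φ = hc/λ - φ

Rearranging for φ:
φ = hc/λ - KE_max

Calculate photon energy:
E_photon = hc/λ = 5.3212 eV

Therefore:
φ = 5.3212 - 1.331 = 3.99 eV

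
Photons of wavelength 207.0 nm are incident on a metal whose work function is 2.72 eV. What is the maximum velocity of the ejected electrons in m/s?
1.0724e+06 m/s

First, find the maximum kinetic energy:
E_photon = hc/λ = 5.9896 eV
KE_max = E_photon - φ = 5.9896 - 2.72 = 3.2696 eV

Convert to Joules: KE_max = 3.2696 × 1.602×10⁻¹⁹ J = 5.2384e-19 J

Then use KE = ½mv² to find velocity:
v = √(2·KE/m) = √(2 × 5.2384e-19 J / 9.109e-31 kg)
v = 1.0724e+06 m/s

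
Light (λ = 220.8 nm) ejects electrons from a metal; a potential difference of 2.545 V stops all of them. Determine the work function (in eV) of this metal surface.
3.07 eV

The stopping potential gives the maximum kinetic energy: KE_max = eV_s = 2.545 eV

From Einstein's photoelectric equation: KE_max = hc/λ - φ
Rearranging: φ = hc/λ - KE_max

Calculate photon energy:
E_photon = hc/λ = (6.626×10⁻³⁴ J·s)(3×10⁸ m/s) / (220.8×10⁻⁹ m) = 5.6152 eV

Therefore:
φ = 5.6152 - 2.545 = 3.07 eV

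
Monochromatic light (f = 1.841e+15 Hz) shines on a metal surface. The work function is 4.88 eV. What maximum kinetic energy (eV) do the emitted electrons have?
2.7338 eV

Using Einstein's photoelectric equation: KE_max = hf - φ

First, calculate the photon energy:
E_photon = hf = (6.626×10⁻³⁴ J·s)(1.841e+15 Hz)
E_photon = 7.6138 eV

Then, the maximum kinetic energy:
KE_max = E_photon - φ = 7.6138 eV - 4.88 eV = 2.7338 eV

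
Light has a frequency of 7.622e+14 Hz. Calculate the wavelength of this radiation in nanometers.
393.33 nm

Using the wave equation: c = fλ

Solving for wavelength:
λ = c/f = (3×10⁸ m/s) / (7.622e+14 Hz)
λ = 393.33 nm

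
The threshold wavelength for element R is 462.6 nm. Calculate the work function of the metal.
2.68 eV

At the threshold wavelength, photon energy equals work function:
φ = hc/λ₀

Calculating:
φ = (6.626×10⁻³⁴ J·s)(3×10⁸ m/s) / (462.6×10⁻⁹ m)
φ = 2.68 eV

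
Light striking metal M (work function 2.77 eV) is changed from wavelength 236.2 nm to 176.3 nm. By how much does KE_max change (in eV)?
1.7835 eV

Using Einstein's equation: KE_max = hc/λ - φ

For λ₁ = 236.2 nm:
KE₁ = hc/λ₁ - φ = 5.2491 - 2.77 = 2.4791 eV

For λ₂ = 176.3 nm:
KE₂ = hc/λ₂ - φ = 7.0326 - 2.77 = 4.2626 eV

Change in KE:
ΔKE = KE₂ - KE₁ = 4.2626 - 2.4791 = 1.7835 eV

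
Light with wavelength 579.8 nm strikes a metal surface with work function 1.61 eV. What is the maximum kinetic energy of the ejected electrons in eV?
0.5284 eV

Using Einstein's photoelectric equation: KE_max = hf - φ = hc/λ - φ

First, calculate the photon energy:
E_photon = hc/λ = (6.626×10⁻³⁴ J·s)(3×10⁸ m/s) / (579.8×10⁻⁹ m)
E_photon = 2.1384 eV

Then, the maximum kinetic energy:
KE_max = E_photon - φ = 2.1384 eV - 1.61 eV = 0.5284 eV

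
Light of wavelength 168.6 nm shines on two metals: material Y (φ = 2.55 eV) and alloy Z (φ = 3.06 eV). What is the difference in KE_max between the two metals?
0.5100 eV

Using KE_max = hc/λ - φ for each metal:

Photon energy: E = hc/λ = 7.3537 eV

For material Y (φ₁ = 2.55 eV):
KE₁ = E - φ₁ = 7.3537 - 2.55 = 4.8037 eV

For alloy Z (φ₂ = 3.06 eV):
KE₂ = E - φ₂ = 7.3537 - 3.06 = 4.2937 eV

Difference:
ΔKE = KE₁ - KE₂ = 4.8037 - 4.2937 = 0.5100 eV

Note: The difference equals the difference in work functions: 3.06 - 2.55 = 0.51 eV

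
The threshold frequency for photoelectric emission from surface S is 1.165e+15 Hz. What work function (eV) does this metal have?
4.82 eV

At the threshold frequency, photon energy equals work function:
φ = hf₀

Calculating:
φ = (6.626×10⁻³⁴ J·s)(1.165e+15 Hz)
φ = 4.82 eV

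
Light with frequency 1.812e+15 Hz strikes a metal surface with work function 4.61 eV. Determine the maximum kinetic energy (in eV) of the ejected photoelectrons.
2.8838 eV

Using Einstein's photoelectric equation: KE_max = hf - φ

First, calculate the photon energy:
E_photon = hf = (6.626×10⁻³⁴ J·s)(1.812e+15 Hz)
E_photon = 7.4938 eV

Then, the maximum kinetic energy:
KE_max = E_photon - φ = 7.4938 eV - 4.61 eV = 2.8838 eV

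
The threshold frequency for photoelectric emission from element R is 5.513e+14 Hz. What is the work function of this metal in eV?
2.28 eV

At the threshold frequency, photon energy equals work function:
φ = hf₀

Calculating:
φ = (6.626×10⁻³⁴ J·s)(5.513e+14 Hz)
φ = 2.28 eV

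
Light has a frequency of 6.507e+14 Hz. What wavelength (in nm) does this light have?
460.72 nm

Using the wave equation: c = fλ

Solving for wavelength:
λ = c/f = (3×10⁸ m/s) / (6.507e+14 Hz)
λ = 460.72 nm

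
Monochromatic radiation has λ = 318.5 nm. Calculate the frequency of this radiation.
9.4126e+14 Hz

Using the wave equation: c = fλ

Solving for frequency:
f = c/λ = (3×10⁸ m/s) / (318.5×10⁻⁹ m)
f = 9.4126e+14 Hz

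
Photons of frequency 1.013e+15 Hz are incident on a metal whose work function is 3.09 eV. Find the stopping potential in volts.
1.0994 V

The stopping potential V_s satisfies: eV_s = KE_max

First, find KE_max using Einstein's equation:
E_photon = hf = (6.626×10⁻³⁴ J·s)(1.013e+15 Hz) = 4.1894 eV
KE_max = E_photon - φ = 4.1894 - 3.09 = 1.0994 eV

Since eV_s = KE_max:
V_s = KE_max/e = 1.0994 V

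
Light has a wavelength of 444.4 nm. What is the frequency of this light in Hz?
6.7460e+14 Hz

Using the wave equation: c = fλ

Solving for frequency:
f = c/λ = (3×10⁸ m/s) / (444.4×10⁻⁹ m)
f = 6.7460e+14 Hz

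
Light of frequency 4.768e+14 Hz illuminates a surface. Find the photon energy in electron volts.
1.9719 eV

Using E = hf:

E = hf = (6.626×10⁻³⁴ J·s)(4.768e+14 Hz)
E = 1.9719 eV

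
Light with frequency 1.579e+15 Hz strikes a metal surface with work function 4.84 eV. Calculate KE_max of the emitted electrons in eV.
1.6902 eV

Using Einstein's photoelectric equation: KE_max = hf - φ

First, calculate the photon energy:
E_photon = hf = (6.626×10⁻³⁴ J·s)(1.579e+15 Hz)
E_photon = 6.5302 eV

Then, the maximum kinetic energy:
KE_max = E_photon - φ = 6.5302 eV - 4.84 eV = 1.6902 eV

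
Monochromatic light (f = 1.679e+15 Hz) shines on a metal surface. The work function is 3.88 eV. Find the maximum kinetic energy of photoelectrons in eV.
3.0638 eV

Using Einstein's photoelectric equation: KE_max = hf - φ

First, calculate the photon energy:
E_photon = hf = (6.626×10⁻³⁴ J·s)(1.679e+15 Hz)
E_photon = 6.9438 eV

Then, the maximum kinetic energy:
KE_max = E_photon - φ = 6.9438 eV - 3.88 eV = 3.0638 eV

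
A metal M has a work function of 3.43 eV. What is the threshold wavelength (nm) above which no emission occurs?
361.47 nm

The threshold wavelength is when the photon energy equals the work function:
hc/λ₀ = φ

Solving for λ₀:
λ₀ = hc/φ = (6.626×10⁻³⁴ J·s)(3×10⁸ m/s) / (3.43 eV × 1.602×10⁻¹⁹ J/eV)
λ₀ = 361.47 nm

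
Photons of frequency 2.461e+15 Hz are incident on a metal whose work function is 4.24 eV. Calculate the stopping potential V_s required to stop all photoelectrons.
5.9379 V

The stopping potential V_s satisfies: eV_s = KE_max

First, find KE_max using Einstein's equation:
E_photon = hf = (6.626×10⁻³⁴ J·s)(2.461e+15 Hz) = 10.1779 eV
KE_max = E_photon - φ = 10.1779 - 4.24 = 5.9379 eV

Since eV_s = KE_max:
V_s = KE_max/e = 5.9379 V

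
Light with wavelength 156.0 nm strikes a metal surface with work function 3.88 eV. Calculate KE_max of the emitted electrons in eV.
4.0677 eV

Using Einstein's photoelectric equation: KE_max = hf - φ = hc/λ - φ

First, calculate the photon energy:
E_photon = hc/λ = (6.626×10⁻³⁴ J·s)(3×10⁸ m/s) / (156.0×10⁻⁹ m)
E_photon = 7.9477 eV

Then, the maximum kinetic energy:
KE_max = E_photon - φ = 7.9477 eV - 3.88 eV = 4.0677 eV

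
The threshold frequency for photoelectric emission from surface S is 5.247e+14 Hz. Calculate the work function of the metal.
2.17 eV

At the threshold frequency, photon energy equals work function:
φ = hf₀

Calculating:
φ = (6.626×10⁻³⁴ J·s)(5.247e+14 Hz)
φ = 2.17 eV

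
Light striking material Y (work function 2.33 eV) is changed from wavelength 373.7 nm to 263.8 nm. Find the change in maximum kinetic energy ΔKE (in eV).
1.3822 eV

Using Einstein's equation: KE_max = hc/λ - φ

For λ₁ = 373.7 nm:
KE₁ = hc/λ₁ - φ = 3.3177 - 2.33 = 0.9877 eV

For λ₂ = 263.8 nm:
KE₂ = hc/λ₂ - φ = 4.6999 - 2.33 = 2.3699 eV

Change in KE:
ΔKE = KE₂ - KE₁ = 2.3699 - 0.9877 = 1.3822 eV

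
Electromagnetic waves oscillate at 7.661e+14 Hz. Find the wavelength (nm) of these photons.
391.32 nm

Using the wave equation: c = fλ

Solving for wavelength:
λ = c/f = (3×10⁸ m/s) / (7.661e+14 Hz)
λ = 391.32 nm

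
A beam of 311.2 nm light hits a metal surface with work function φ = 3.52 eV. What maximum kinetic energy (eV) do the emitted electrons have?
0.4641 eV

Using Einstein's photoelectric equation: KE_max = hf - φ = hc/λ - φ

First, calculate the photon energy:
E_photon = hc/λ = (6.626×10⁻³⁴ J·s)(3×10⁸ m/s) / (311.2×10⁻⁹ m)
E_photon = 3.9841 eV

Then, the maximum kinetic energy:
KE_max = E_photon - φ = 3.9841 eV - 3.52 eV = 0.4641 eV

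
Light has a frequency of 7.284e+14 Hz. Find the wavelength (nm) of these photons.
411.58 nm

Using the wave equation: c = fλ

Solving for wavelength:
λ = c/f = (3×10⁸ m/s) / (7.284e+14 Hz)
λ = 411.58 nm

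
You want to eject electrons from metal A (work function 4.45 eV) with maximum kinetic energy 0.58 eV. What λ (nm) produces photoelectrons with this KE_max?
246.49 nm

From Einstein's equation: KE_max = hc/λ - φ

Rearranging for λ:
hc/λ = KE_max + φ
λ = hc/(KE_max + φ)

Required photon energy:
E_photon = KE_max + φ = 0.58 + 4.45 = 5.03 eV

Required wavelength:
λ = hc/E_photon = (6.626×10⁻³⁴)(3×10⁸) / (5.03 × 1.602×10⁻¹⁹)
λ = 246.49 nm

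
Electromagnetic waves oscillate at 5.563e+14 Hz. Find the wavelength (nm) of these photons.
538.90 nm

Using the wave equation: c = fλ

Solving for wavelength:
λ = c/f = (3×10⁸ m/s) / (5.563e+14 Hz)
λ = 538.90 nm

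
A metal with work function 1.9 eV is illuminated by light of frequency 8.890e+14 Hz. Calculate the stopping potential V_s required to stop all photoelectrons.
1.7766 V

The stopping potential V_s satisfies: eV_s = KE_max

First, find KE_max using Einstein's equation:
E_photon = hf = (6.626×10⁻³⁴ J·s)(8.890e+14 Hz) = 3.6766 eV
KE_max = E_photon - φ = 3.6766 - 1.9 = 1.7766 eV

Since eV_s = KE_max:
V_s = KE_max/e = 1.7766 V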